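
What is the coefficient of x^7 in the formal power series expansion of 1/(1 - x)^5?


The negative binomial / multiset identity is
1/(1 - x)^r = sum_{k>=0} C(k + r - 1, r - 1) x^k.
Here r = 5 and k = 7, so the coefficient is
C(7 + 4, 4) = C(11, 4)
= 330

330


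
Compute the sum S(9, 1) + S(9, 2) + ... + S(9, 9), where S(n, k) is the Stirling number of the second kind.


By definition, S(n, k) counts partitions of an n-set into exactly k nonempty blocks.
Computing row n = 9 for k = 1..9:
S(9, k): 1, 255, 3025, 7770, 6951, 2646, 462, 36, 1
Sum = 21147. (This equals Bell_9 since the sum runs over all k.)

21147


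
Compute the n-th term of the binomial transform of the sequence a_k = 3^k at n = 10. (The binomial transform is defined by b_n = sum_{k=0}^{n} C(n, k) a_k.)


With a_k = 3^k, b_n = sum_{k=0}^{n} C(n, k) 3^k = (1 + 3)^n by the binomial theorem.
For n = 10: (1 + 3)^10 = 4^10 = 1048576.

1048576


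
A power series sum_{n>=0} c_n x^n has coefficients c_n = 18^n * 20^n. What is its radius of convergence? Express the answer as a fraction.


By the root test (Cauchy-Hadamard), the radius is R = 1 / limsup_n |c_n|^(1/n).
Here |c_n|^(1/n) = (18^n * 20^n)^(1/n) = 18 * 20 = 360 for all n.
So R = 1/360 = 1/360.

1/360


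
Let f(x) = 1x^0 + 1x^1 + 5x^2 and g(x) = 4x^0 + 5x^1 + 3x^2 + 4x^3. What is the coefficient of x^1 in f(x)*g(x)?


Cauchy product at x^1:
1*5 + 1*4
= 9

9


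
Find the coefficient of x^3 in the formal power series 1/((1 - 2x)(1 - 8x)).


By partial fractions or Cauchy convolution:
The coefficient equals sum_{k=0}^{3} 2^k * 8^(3-k).
= 680

680


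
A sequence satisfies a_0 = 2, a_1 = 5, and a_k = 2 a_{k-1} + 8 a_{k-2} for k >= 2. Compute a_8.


The characteristic equation is t^2 - 2 t - 8 = 0, with roots r_1 = 4 and r_2 = -2 (so c_1 = r_1 + r_2, c_2 = -r_1 r_2 as required).
One can use the closed form a_n = A r_1^n + B r_2^n, but direct iteration is more reliable:
a_0 = 2, a_1 = 5, a_2 = 26, a_3 = 92, a_4 = 392, a_5 = 1520, a_6 = 6176, a_7 = 24512, a_8 = 98432.
So a_8 = 98432.

98432


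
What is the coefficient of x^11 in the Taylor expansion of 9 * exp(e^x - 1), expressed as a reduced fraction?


exp(e^x - 1) = sum_{k>=0} Bell_k x^k / k!, where Bell_k is the k-th Bell number.
So the coefficient of x^11 is 9 * Bell_11 / 11!.
Computing: Bell_11 = 678570 and 11! = 39916800, giving
9 * 678570/39916800 = 22619/147840.

22619/147840


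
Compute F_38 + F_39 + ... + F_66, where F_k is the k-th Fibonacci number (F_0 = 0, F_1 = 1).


Use the identity sum_{k=0}^{N} F_k = F_{N+2} - 1 (which follows from F_{k+2} - F_{k+1} = F_k). Then
sum_{k=38}^{66} F_k = (F_{68} - 1) - (F_{39} - 1) = F_{68} - F_{39}.
Computing: F_{68} = 72723460248141, F_{39} = 63245986, so
Sum = 72723460248141 - 63245986 = 72723397002155.

72723397002155


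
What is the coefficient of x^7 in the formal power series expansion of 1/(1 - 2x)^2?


The general identity 1/(1 - c x)^r = sum_{k>=0} c^k C(k + r - 1, r - 1) x^k follows by substituting y = c x into 1/(1 - y)^r = sum_{k>=0} C(k + r - 1, r - 1) y^k.
For c = 2, r = 2, k = 7:
2^7 * C(8, 1) = 128 * 8 = 1024.

1024


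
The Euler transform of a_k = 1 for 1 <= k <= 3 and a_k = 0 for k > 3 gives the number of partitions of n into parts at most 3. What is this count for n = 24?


Partitions of 24 into parts at most 3:
Using generating function (1-x)^(-1)(1-x^2)^(-1)(1-x^3)^(-1),
the coefficient of x^24 = 61

61


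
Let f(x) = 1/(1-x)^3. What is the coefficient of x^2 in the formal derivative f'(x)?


Differentiate: d/dx [ 1/(1-x)^r ] = r / (1-x)^(r+1).
Here r = 3, so f'(x) = 3 / (1-x)^4.
The expansion of 1/(1-x)^(r+1) has coefficient of x^n equal to C(n+r, r).
So the coefficient of x^2 in f'(x) is
3 * C(5, 3) = 3 * 10 = 30

30


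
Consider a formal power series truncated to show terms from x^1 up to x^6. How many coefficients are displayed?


From x^1 to x^6 inclusive, the count is 6 - 1 + 1 = 6.

6


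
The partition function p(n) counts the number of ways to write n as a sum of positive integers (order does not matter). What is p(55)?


Using the generating function prod_{k>=1} 1/(1-x^k), we compute p(55).
By dynamic programming over parts 1 through 55:
p(55) = 451276

451276


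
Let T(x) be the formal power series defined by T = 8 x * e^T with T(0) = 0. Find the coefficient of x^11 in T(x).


Apply the Lagrange inversion formula: if T = 8 x * phi(T) with phi(t) = e^t, then
[x^n] T = 8^n * (1/n) [t^(n-1)] phi(t)^n = 8^n * (1/n) [t^(n-1)] e^(n t) = 8^n * (1/n) * n^(n-1) / (n-1)! = 8^n * n^(n-1) / n!.
When c = 1 this is the Cayley count of rooted labeled trees on n vertices, divided by n!.
For n = 11: 8^11 * 11^10 / 11! = 8589934592 * 25937424601/39916800 = 79119595457216512/14175.

79119595457216512/14175


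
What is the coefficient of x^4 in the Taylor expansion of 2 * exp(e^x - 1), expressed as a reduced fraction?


exp(e^x - 1) = sum_{k>=0} Bell_k x^k / k!, where Bell_k is the k-th Bell number.
So the coefficient of x^4 is 2 * Bell_4 / 4!.
Computing: Bell_4 = 15 and 4! = 24, giving
2 * 15/24 = 5/4.

5/4


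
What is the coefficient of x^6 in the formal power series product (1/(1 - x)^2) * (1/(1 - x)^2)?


Combine the factors: (1/(1 - x)^2) * (1/(1 - x)^2) = 1/(1 - x)^4.
Then use 1/(1 - x)^r = sum_{k>=0} C(k + r - 1, r - 1) x^k with r = 4 and k = 6:
C(9, 3) = 84.

84


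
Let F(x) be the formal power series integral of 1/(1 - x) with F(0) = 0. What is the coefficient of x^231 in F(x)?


1/(1 - x) = sum_{k>=0} x^k. Integrating termwise and using F(0) = 0 gives
F(x) = sum_{k>=0} x^(k+1) / (k+1) = sum_{m>=1} x^m / m = -ln(1 - x).
So the coefficient of x^231 is 1/231 = 1/231.

1/231


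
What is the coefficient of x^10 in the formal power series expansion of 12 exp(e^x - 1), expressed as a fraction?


exp(e^x - 1) is the exponential generating function for the Bell numbers Bell_k: exp(e^x - 1) = sum_{k>=0} Bell_k x^k / k!.
So the coefficient of x^10 in 12 exp(e^x - 1) is 12 Bell_10 / 10!.
Computing: Bell_10 = 115975 and 10! = 3628800, giving
12 * 115975/3628800 = 4639/12096.

4639/12096


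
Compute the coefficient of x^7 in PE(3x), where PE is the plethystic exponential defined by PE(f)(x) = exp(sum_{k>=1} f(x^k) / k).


With f(x) = 3x, the exponent is sum_{k>=1} 3 x^k / k = 3 * (-ln(1 - x)). Exponentiating:
PE(3x) = exp(-3 ln(1 - x)) = 1/(1 - x)^3.
By the negative binomial expansion, [x^n] 1/(1 - x)^3 = C(n + 2, 2).
For n = 7: C(9, 2) = 36.

36


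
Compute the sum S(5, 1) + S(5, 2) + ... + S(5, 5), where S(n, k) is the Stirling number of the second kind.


By definition, S(n, k) counts partitions of an n-set into exactly k nonempty blocks.
Computing row n = 5 for k = 1..5:
S(5, k): 1, 15, 25, 10, 1
Sum = 52. (This equals Bell_5 since the sum runs over all k.)

52


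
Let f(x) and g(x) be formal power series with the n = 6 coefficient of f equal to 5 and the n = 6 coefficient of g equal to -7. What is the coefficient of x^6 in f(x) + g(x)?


Addition of formal power series is termwise.
The coefficient of x^6 in f + g = 5 + -7
= -2

-2


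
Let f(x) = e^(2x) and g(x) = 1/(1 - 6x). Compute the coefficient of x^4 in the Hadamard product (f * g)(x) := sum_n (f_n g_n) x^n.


Expanding: f_k = 2^k/k! (from e^(2x)) and g_k = 6^k (from 1/(1 - 6x)). So the Hadamard coefficient (f * g)_k = 2^k 6^k / k! = (12)^k / k!.
For k = 4: 12^4/4! = 20736/24 = 864.

864


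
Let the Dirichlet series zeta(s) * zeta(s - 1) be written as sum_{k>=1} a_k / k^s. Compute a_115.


Convolution gives a_k = sum_{d | k} d * 1 = sum_{d | k} d = sigma(k), the sum of positive divisors of k.
For k = 115, the divisors are 1, 5, 23, 115, so
sigma(115) = 1 + 5 + 23 + 115 = 144.

144


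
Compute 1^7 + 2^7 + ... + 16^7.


This power sum has a closed form given by Faulhaber's formula
sum_{k=1}^{m} k^p = (1 / (p + 1)) * sum_{j=0}^{p} C(p + 1, j) B_j m^(p + 1 - j),
but for small m direct computation is fastest:
1 + 128 + 2187 + 16384 + 78125 + 279936 + 823543 + 2097152 + 4782969 + 10000000 + 19487171 + 35831808 + 62748517 + 105413504 + 170859375 + 268435456 = 680856256.

680856256


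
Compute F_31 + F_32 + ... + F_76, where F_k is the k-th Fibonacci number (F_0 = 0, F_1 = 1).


Use the identity sum_{k=0}^{N} F_k = F_{N+2} - 1 (which follows from F_{k+2} - F_{k+1} = F_k). Then
sum_{k=31}^{76} F_k = (F_{78} - 1) - (F_{32} - 1) = F_{78} - F_{32}.
Computing: F_{78} = 8944394323791464, F_{32} = 2178309, so
Sum = 8944394323791464 - 2178309 = 8944394321613155.

8944394321613155


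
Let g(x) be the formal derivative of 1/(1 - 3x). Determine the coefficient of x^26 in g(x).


Differentiate termwise: d/dx sum_{k>=0} 3^k x^k = sum_{k>=1} k 3^k x^(k-1) = sum_{j>=0} (j+1) 3^(j+1) x^j.
Equivalently, d/dx [1/(1 - 3x)] = 3/(1 - 3x)^2.
For j = 26: 27 * 3^27 = 27 * 7625597484987 = 205891132094649.

205891132094649


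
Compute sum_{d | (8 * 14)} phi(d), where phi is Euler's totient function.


First, 8 * 14 = 112. One classical identity is sum_{d | n} phi(d) = n (each k in [1, n] has a unique gcd with n, and among the k's with gcd(k, n) = n/d there are phi(d) of them). So the sum equals 112. We also verify directly:
Divisors of 112: 1, 2, 4, 7, 8, 14, 16, 28, 56, 112.
phi values: 1, 1, 2, 6, 4, 6, 8, 12, 24, 48.
Sum = 112.

112


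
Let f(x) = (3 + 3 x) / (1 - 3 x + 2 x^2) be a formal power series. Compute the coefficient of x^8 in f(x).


Write f(x) = sum_{k>=0} a_k x^k. Multiplying both sides by 1 - 3 x + 2 x^2 gives
(1 - 3 x + 2 x^2) sum_{k>=0} a_k x^k = 3 + 3 x.
Matching coefficients:
 x^0: a_0 = 3
 x^1: a_1 - 3 a_0 = 3  =>  a_1 = 3*3 + 3 = 12
 x^k (k >= 2): a_k = 3 a_{k-1} - 2 a_{k-2}.
Iterating: a_2 = 30, a_3 = 66, a_4 = 138, a_5 = 282, a_6 = 570, a_7 = 1146, a_8 = 2298.
So the coefficient of x^8 is 2298.

2298


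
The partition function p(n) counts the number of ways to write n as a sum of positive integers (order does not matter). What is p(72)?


Using the generating function prod_{k>=1} 1/(1-x^k), we compute p(72).
By dynamic programming over parts 1 through 72:
p(72) = 5392783

5392783


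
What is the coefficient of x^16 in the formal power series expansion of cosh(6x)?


The Maclaurin series is cosh(t) = sum_{m>=0} t^(2m) / (2m)!, so substituting t = 6x, only even powers of x are nonzero, with coefficient of x^(2m) equal to 6^(2m) / (2m)!.
For x^16 the coefficient is 6^16/16! = 2821109907456/20922789888000 = 118098/875875.

118098/875875


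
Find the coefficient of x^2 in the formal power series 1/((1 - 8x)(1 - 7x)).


By partial fractions or Cauchy convolution:
The coefficient equals sum_{k=0}^{2} 8^k * 7^(2-k).
= 169

169


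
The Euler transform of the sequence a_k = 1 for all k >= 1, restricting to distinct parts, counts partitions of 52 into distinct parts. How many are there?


Partitions of 52 into distinct parts can be computed via generating function.
Product (1+x)(1+x^2)(1+x^3)...
The coefficient of x^52 = 4582

4582


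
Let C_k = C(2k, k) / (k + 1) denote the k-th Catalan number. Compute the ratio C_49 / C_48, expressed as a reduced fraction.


Using C_k = (2k)! / (k! (k+1)!), the ratio C_{k+1}/C_k simplifies to
C_{k+1}/C_k = [(2k+2)! / ((k+1)! (k+2)!)] * [k! (k+1)! / (2k)!]
 = (2k+2)(2k+1) / ((k+1)(k+2)) = 2(2k+1) / (k+2).
For k = 48: 2(2*48 + 1) / (48 + 2) = 194/50 = 97/25.

97/25


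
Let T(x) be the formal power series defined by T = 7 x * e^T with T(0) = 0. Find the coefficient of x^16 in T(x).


Apply the Lagrange inversion formula: if T = 7 x * phi(T) with phi(t) = e^t, then
[x^n] T = 7^n * (1/n) [t^(n-1)] phi(t)^n = 7^n * (1/n) [t^(n-1)] e^(n t) = 7^n * (1/n) * n^(n-1) / (n-1)! = 7^n * n^(n-1) / n!.
When c = 1 this is the Cayley count of rooted labeled trees on n vertices, divided by n!.
For n = 16: 7^16 * 16^15 / 16! = 33232930569601 * 1152921504606846976/20922789888000 = 23862852954350227835322368/13030875.

23862852954350227835322368/13030875


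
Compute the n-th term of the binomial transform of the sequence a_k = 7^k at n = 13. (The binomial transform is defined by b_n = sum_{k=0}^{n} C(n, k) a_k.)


With a_k = 7^k, b_n = sum_{k=0}^{n} C(n, k) 7^k = (1 + 7)^n by the binomial theorem.
For n = 13: (1 + 7)^13 = 8^13 = 549755813888.

549755813888


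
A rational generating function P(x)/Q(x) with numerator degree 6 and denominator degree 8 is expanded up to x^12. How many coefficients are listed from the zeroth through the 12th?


Expanding up to x^12 gives the coefficients for x^0, x^1, ..., x^12.
That is 12 + 1 = 13 coefficients in total.

13


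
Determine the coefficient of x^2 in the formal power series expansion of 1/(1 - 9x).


The geometric series identity gives 1/(1 - c x) = sum_{k>=0} c^k x^k, so the coefficient of x^k is c^k.
Here c = 9 and k = 2.
Computing: 9^2 = 81

81


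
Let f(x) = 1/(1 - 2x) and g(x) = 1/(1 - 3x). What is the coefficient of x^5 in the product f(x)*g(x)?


The coefficient of x^n in f*g is the Cauchy product: sum_{k=0}^{n} a^k * b^(n-k).
With a=2, b=3, n=5:
sum_{k=0}^{5} 2^k * 3^(5-k)
= 665

665


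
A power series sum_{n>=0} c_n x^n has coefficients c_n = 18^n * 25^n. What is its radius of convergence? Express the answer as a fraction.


By the root test (Cauchy-Hadamard), the radius is R = 1 / limsup_n |c_n|^(1/n).
Here |c_n|^(1/n) = (18^n * 25^n)^(1/n) = 18 * 25 = 450 for all n.
So R = 1/450 = 1/450.

1/450


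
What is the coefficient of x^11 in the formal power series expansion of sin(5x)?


The Maclaurin series is sin(t) = sum_{k>=0} (-1)^k t^(2k+1) / (2k+1)!, so substituting t = 5x, only odd powers of x are nonzero, with coefficient of x^(2k+1) equal to (-1)^k 5^(2k+1) / (2k+1)!.
Write 11 = 2*5 + 1, giving the coefficient (-1)^5 * 5^11 / 11! = -48828125/39916800 = -1953125/1596672.

-1953125/1596672


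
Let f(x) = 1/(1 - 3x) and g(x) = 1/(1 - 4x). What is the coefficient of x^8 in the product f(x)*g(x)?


The coefficient of x^n in f*g is the Cauchy product: sum_{k=0}^{n} a^k * b^(n-k).
With a=3, b=4, n=8:
sum_{k=0}^{8} 3^k * 4^(8-k)
= 242461

242461


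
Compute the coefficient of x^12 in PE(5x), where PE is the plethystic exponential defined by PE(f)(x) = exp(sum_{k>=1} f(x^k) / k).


With f(x) = 5x, the exponent is sum_{k>=1} 5 x^k / k = 5 * (-ln(1 - x)). Exponentiating:
PE(5x) = exp(-5 ln(1 - x)) = 1/(1 - x)^5.
By the negative binomial expansion, [x^n] 1/(1 - x)^5 = C(n + 4, 4).
For n = 12: C(16, 4) = 1820.

1820


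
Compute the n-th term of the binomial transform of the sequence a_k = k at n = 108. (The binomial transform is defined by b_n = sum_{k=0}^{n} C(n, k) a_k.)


With a_k = k, b_n = sum_{k=0}^{n} C(n, k) k. Using k * C(n, k) = n * C(n-1, k-1) gives b_n = n * sum_{k>=1} C(n-1, k-1) = n * 2^(n-1).
For n = 108: 108 * 2^107 = 108 * 162259276829213363391578010288128 = 17524001897555043246290425111117824.

17524001897555043246290425111117824


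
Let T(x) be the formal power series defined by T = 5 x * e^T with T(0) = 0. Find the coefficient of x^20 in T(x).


Apply the Lagrange inversion formula: if T = 5 x * phi(T) with phi(t) = e^t, then
[x^n] T = 5^n * (1/n) [t^(n-1)] phi(t)^n = 5^n * (1/n) [t^(n-1)] e^(n t) = 5^n * (1/n) * n^(n-1) / (n-1)! = 5^n * n^(n-1) / n!.
When c = 1 this is the Cayley count of rooted labeled trees on n vertices, divided by n!.
For n = 20: 5^20 * 20^19 / 20! = 95367431640625 * 5242880000000000000000000/2432902008176640000 = 3051757812500000000000000000000/14849255421.

3051757812500000000000000000000/14849255421


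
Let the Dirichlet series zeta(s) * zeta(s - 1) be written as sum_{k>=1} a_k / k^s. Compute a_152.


Convolution gives a_k = sum_{d | k} d * 1 = sum_{d | k} d = sigma(k), the sum of positive divisors of k.
For k = 152, the divisors are 1, 2, 4, 8, 19, 38, 76, 152, so
sigma(152) = 1 + 2 + 4 + 8 + 19 + 38 + 76 + 152 = 300.

300


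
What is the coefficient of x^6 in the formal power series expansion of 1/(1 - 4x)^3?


The general identity 1/(1 - c x)^r = sum_{k>=0} c^k C(k + r - 1, r - 1) x^k follows by substituting y = c x into 1/(1 - y)^r = sum_{k>=0} C(k + r - 1, r - 1) y^k.
For c = 4, r = 3, k = 6:
4^6 * C(8, 2) = 4096 * 28 = 114688.

114688


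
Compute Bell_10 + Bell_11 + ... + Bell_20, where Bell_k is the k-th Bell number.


Recall Bell_k counts set partitions of a k-set (with Bell_0 = 1 by convention).
Bell_10 through Bell_20: 115975, 678570, 4213597, 27644437, 190899322, 1382958545, 10480142147, 82864869804, 682076806159, 5832742205057, 51724158235372
Sum = 115975 + 678570 + 4213597 + 27644437 + 190899322 + 1382958545 + 10480142147 + 82864869804 + 682076806159 + 5832742205057 + 51724158235372 = 58333928768985.

58333928768985


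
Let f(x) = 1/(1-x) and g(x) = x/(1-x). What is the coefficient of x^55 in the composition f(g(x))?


First simplify the composition: f(g(x)) = 1/(1 - x/(1-x)) = (1-x)/((1-x) - x) = (1-x)/(1-2x).
Now extract the coefficient. Write (1-x)/(1-2x) = 1/(1-2x) - x/(1-2x).
The coefficient of x^n in 1/(1-2x) is 2^n, and in x/(1-2x) is 2^(n-1) (for n >= 1).
So the coefficient of x^55 is 2^55 - 2^54 = 36028797018963968 - 18014398509481984 = 18014398509481984.

18014398509481984


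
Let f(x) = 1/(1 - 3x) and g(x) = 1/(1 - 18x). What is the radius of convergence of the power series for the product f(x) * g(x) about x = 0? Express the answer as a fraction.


The radius of 1/(1 - 3x) is 1/3 (nearest singularity at x = 1/3), and the radius of 1/(1 - 18x) is 1/18.
The product f(x)*g(x) = 1/((1 - 3x)(1 - 18x)) has singularities at both 1/3 and 1/18, so its radius of convergence is the distance to the nearest one:
min(1/3, 1/18) = 1/18.

1/18


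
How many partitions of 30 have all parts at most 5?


Using the generating function (1-x)^(-1)(1-x^2)^(-1)...(1-x^5)^(-1),
the coefficient of x^30 counts these restricted partitions.
Result = 674

674


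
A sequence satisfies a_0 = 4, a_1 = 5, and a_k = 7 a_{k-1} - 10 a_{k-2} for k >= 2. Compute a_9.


The characteristic equation is t^2 - 7 t + 10 = 0, with roots r_1 = 5 and r_2 = 2 (so c_1 = r_1 + r_2, c_2 = -r_1 r_2 as required).
One can use the closed form a_n = A r_1^n + B r_2^n, but direct iteration is more reliable:
a_0 = 4, a_1 = 5, a_2 = -5, a_3 = -85, a_4 = -545, a_5 = -2965, a_6 = -15305, a_7 = -77485, a_8 = -389345, a_9 = -1950565.
So a_9 = -1950565.

-1950565


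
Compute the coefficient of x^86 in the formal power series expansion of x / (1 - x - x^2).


Let f(x) = sum_{k>=0} a_k x^k. Multiplying f(x) * (1 - x - x^2) = x and matching coefficients gives a_0 = 0, a_1 = 1, and a_k = a_{k-1} + a_{k-2} for k >= 2. These are the Fibonacci numbers F_k.
Iterating from F_0 = 0, F_1 = 1:
F_0=0, F_1=1, F_2=1, F_3=2, F_4=3, F_5=5, F_6=8, F_7=13, F_8=21, F_9=34, ...
F_86 = 420196140727489673.

420196140727489673


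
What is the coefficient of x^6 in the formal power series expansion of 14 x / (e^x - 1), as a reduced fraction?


The exponential generating function for Bernoulli numbers is
x / (e^x - 1) = sum_{k>=0} B_k x^k / k!.
So the coefficient of x^6 in 14 x / (e^x - 1) is 14 B_6 / 6!.
Computing: B_6 = 1/42, 6! = 720, giving
14 * 1/42 / 720 = 1/2160.

1/2160


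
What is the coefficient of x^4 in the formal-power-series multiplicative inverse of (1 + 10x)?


The inverse is 1/(1 + 10x). Apply the geometric identity 1/(1 - y) = sum_{k>=0} y^k with y = -10x:
1/(1 + 10x) = sum_{k>=0} (-10)^k x^k.
So the coefficient of x^4 is (-10)^4 = 10000.

10000


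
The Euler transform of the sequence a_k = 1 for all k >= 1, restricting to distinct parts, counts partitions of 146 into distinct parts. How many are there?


Partitions of 146 into distinct parts can be computed via generating function.
Product (1+x)(1+x^2)(1+x^3)...
The coefficient of x^146 = 14694244

14694244


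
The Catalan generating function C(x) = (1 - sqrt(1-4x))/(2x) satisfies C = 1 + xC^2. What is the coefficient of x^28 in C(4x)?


Substituting x -> 4x scales the n-th coefficient by 4^n, so [x^28] C(4x) = 4^28 * C_28.
C_28 = C(2*28, 28)/(29) = 7648690600760440/29 = 263747951750360.
So 4^28 * 263747951750360 = 72057594037927936 * 263747951750360 = 19005042835562445667958742056960.

19005042835562445667958742056960


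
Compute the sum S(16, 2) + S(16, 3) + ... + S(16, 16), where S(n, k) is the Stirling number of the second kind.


By definition, S(n, k) counts partitions of an n-set into exactly k nonempty blocks.
Computing row n = 16 for k = 2..16:
S(16, k): 32767, 7141686, 171798901, 1096190550, 2734926558, 3281882604, 2141764053, 820784250, 193754990, 28936908, 2757118, 165620, 6020, 120, 1
Sum = 10480142146.

10480142146


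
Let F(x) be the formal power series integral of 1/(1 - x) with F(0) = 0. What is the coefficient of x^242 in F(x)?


1/(1 - x) = sum_{k>=0} x^k. Integrating termwise and using F(0) = 0 gives
F(x) = sum_{k>=0} x^(k+1) / (k+1) = sum_{m>=1} x^m / m = -ln(1 - x).
So the coefficient of x^242 is 1/242 = 1/242.

1/242


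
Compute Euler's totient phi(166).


phi(n) counts integers in [1, n] coprime to n. Using the multiplicative formula phi(n) = n * prod_{p | n} (1 - 1/p):
166 = 2 * 83, so
phi(166) = 166 * (1 - 1/2) * (1 - 1/83) = 82.

82


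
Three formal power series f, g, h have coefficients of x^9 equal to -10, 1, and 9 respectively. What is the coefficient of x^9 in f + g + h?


Series addition is componentwise:
-10 + 1 + 9
= 0

0


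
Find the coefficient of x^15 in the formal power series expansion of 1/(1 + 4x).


Write 1/(1 + c x) = 1/(1 - (-c) x) and apply the geometric-series identity
1/(1 - y) = sum_{k>=0} y^k to get 1/(1 + c x) = sum_{k>=0} (-c)^k x^k.
So the coefficient of x^k is (-c)^k = (-1)^k * c^k.
Here c = 4 and k = 15:
(-4)^15 = -1 * 1073741824 = -1073741824

-1073741824


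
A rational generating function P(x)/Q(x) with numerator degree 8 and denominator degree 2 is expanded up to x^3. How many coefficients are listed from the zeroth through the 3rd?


Expanding up to x^3 gives the coefficients for x^0, x^1, ..., x^3.
That is 3 + 1 = 4 coefficients in total.

4


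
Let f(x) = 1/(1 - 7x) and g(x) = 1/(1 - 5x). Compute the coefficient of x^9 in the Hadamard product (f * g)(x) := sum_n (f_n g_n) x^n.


f has coefficients f_k = 7^k and g has coefficients g_k = 5^k, so the Hadamard product has coefficient (f*g)_k = 7^k * 5^k = 35^k.
For k = 9: 35^9 = 78815638671875.

78815638671875


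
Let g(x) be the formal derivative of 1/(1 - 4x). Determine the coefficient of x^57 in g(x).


Differentiate termwise: d/dx sum_{k>=0} 4^k x^k = sum_{k>=1} k 4^k x^(k-1) = sum_{j>=0} (j+1) 4^(j+1) x^j.
Equivalently, d/dx [1/(1 - 4x)] = 4/(1 - 4x)^2.
For j = 57: 58 * 4^58 = 58 * 83076749736557242056487941267521536 = 4818451484720320039276300593516249088.

4818451484720320039276300593516249088


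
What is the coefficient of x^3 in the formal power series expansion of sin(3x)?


The Maclaurin series is sin(t) = sum_{k>=0} (-1)^k t^(2k+1) / (2k+1)!, so substituting t = 3x, only odd powers of x are nonzero, with coefficient of x^(2k+1) equal to (-1)^k 3^(2k+1) / (2k+1)!.
Write 3 = 2*1 + 1, giving the coefficient (-1)^1 * 3^3 / 3! = -27/6 = -9/2.

-9/2


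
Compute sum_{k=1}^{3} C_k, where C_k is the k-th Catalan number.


C_1 through C_3: 1, 2, 5
Sum = 1 + 2 + 5
= 8

8


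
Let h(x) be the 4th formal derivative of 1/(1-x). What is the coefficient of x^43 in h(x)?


Differentiating 4 times: d^4/dx^4 [1/(1-x)] = 4!/(1-x)^5.
The expansion 1/(1-x)^5 = sum_{k>=0} C(k+4, 4) x^k, so the coefficient of x^n in 4!/(1-x)^5 is 4! * C(n+4, 4).
For n = 43: 24 * C(47, 4) = 24 * 178365 = 4280760

4280760


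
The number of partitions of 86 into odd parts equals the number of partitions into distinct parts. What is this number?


Computing partitions of 86 into odd parts (1, 3, 5, ...):
Using the generating function prod_{k>=0} 1/(1-x^(2k+1)),
the count is 133184

133184


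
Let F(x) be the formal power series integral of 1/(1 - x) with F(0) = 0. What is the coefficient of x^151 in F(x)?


1/(1 - x) = sum_{k>=0} x^k. Integrating termwise and using F(0) = 0 gives
F(x) = sum_{k>=0} x^(k+1) / (k+1) = sum_{m>=1} x^m / m = -ln(1 - x).
So the coefficient of x^151 is 1/151 = 1/151.

1/151


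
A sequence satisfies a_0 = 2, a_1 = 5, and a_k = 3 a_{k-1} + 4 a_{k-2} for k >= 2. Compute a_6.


The characteristic equation is t^2 - 3 t - 4 = 0, with roots r_1 = 4 and r_2 = -1 (so c_1 = r_1 + r_2, c_2 = -r_1 r_2 as required).
One can use the closed form a_n = A r_1^n + B r_2^n, but direct iteration is more reliable:
a_0 = 2, a_1 = 5, a_2 = 23, a_3 = 89, a_4 = 359, a_5 = 1433, a_6 = 5735.
So a_6 = 5735.

5735


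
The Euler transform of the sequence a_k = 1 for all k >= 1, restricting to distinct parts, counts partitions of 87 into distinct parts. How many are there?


Partitions of 87 into distinct parts can be computed via generating function.
Product (1+x)(1+x^2)(1+x^3)...
The coefficient of x^87 = 145578

145578


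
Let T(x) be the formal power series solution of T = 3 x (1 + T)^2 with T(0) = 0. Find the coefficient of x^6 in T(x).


Apply the Lagrange inversion formula: if T = 3 x * phi(T) with phi(t) = (1 + t)^2, then [x^n] T = 3^n * (1/n) [t^(n-1)] phi(t)^n = 3^n * (1/n) [t^(n-1)] (1 + t)^(2n) = 3^n * (1/n) C(2n, n-1).
Using the identity C(2n, n-1) = C(2n, n) * n / (n+1), the unscaled factor equals C(2n, n) / (n+1) = C_n, the n-th Catalan number.
For n = 6: C_6 = C(12, 6) / 7 = 924/7 = 132.
With the 3^6 = 729 factor, the coefficient is 729 * 132 = 96228.

96228


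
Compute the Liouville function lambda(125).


The Liouville function is lambda(k) = (-1)^Omega(k), where Omega(k) counts the prime factors of k with multiplicity.
Factoring: 125 = 5 * 5 * 5, so Omega(125) = 3.
lambda(125) = (-1)^3 = -1.

-1


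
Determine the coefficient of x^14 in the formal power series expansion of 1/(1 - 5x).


The geometric series identity gives 1/(1 - c x) = sum_{k>=0} c^k x^k, so the coefficient of x^k is c^k.
Here c = 5 and k = 14.
Computing: 5^14 = 6103515625

6103515625


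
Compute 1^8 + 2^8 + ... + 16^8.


This power sum has a closed form given by Faulhaber's formula
sum_{k=1}^{m} k^p = (1 / (p + 1)) * sum_{j=0}^{p} C(p + 1, j) B_j m^(p + 1 - j),
but for small m direct computation is fastest:
1 + 256 + 6561 + 65536 + 390625 + 1679616 + 5764801 + 16777216 + 43046721 + 100000000 + 214358881 + 429981696 + 815730721 + 1475789056 + 2562890625 + 4294967296 = 9961449608.

9961449608


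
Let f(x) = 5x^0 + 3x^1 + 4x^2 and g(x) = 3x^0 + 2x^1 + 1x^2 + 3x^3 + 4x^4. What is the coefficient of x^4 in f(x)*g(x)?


Cauchy product at x^4:
5*4 + 3*3 + 4*1
= 33

33


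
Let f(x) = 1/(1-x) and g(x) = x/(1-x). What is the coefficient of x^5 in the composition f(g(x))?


First simplify the composition: f(g(x)) = 1/(1 - x/(1-x)) = (1-x)/((1-x) - x) = (1-x)/(1-2x).
Now extract the coefficient. Write (1-x)/(1-2x) = 1/(1-2x) - x/(1-2x).
The coefficient of x^n in 1/(1-2x) is 2^n, and in x/(1-2x) is 2^(n-1) (for n >= 1).
So the coefficient of x^5 is 2^5 - 2^4 = 32 - 16 = 16.

16


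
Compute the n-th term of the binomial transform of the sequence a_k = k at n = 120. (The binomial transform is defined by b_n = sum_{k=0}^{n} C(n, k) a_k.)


With a_k = k, b_n = sum_{k=0}^{n} C(n, k) k. Using k * C(n, k) = n * C(n-1, k-1) gives b_n = n * sum_{k>=1} C(n-1, k-1) = n * 2^(n-1).
For n = 120: 120 * 2^119 = 120 * 664613997892457936451903530140172288 = 79753679747094952374228423616820674560.

79753679747094952374228423616820674560


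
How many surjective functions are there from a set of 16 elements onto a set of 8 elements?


By inclusion-exclusion on which target elements are missed, the number of surjections from an n-set onto a k-set is
surj(n, k) = sum_{j=0}^{k} (-1)^j C(k, j) (k - j)^n.
Equivalently surj(n, k) = k! * S(n, k), where S(n, k) is the Stirling number of the second kind.
For n = 16, k = 8:
S(16, 8) = 2141764053, so
surj = 8! * 2141764053 = 40320 * 2141764053 = 86355926616960.

86355926616960


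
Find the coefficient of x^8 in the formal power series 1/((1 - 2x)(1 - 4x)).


By partial fractions or Cauchy convolution:
The coefficient equals sum_{k=0}^{8} 2^k * 4^(8-k).
= 130816

130816


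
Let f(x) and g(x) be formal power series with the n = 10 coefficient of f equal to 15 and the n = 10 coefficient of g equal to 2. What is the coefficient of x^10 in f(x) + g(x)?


Addition of formal power series is termwise.
The coefficient of x^10 in f + g = 15 + 2
= 17

17


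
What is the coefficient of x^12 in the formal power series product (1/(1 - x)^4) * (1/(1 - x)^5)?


Combine the factors: (1/(1 - x)^4) * (1/(1 - x)^5) = 1/(1 - x)^9.
Then use 1/(1 - x)^r = sum_{k>=0} C(k + r - 1, r - 1) x^k with r = 9 and k = 12:
C(20, 8) = 125970.

125970


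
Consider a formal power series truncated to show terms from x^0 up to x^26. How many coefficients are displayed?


From x^0 to x^26 inclusive, the count is 26 - 0 + 1 = 27.

27


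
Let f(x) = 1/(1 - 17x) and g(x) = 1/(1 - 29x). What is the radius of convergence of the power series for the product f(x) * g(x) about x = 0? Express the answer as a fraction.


The radius of 1/(1 - 17x) is 1/17 (nearest singularity at x = 1/17), and the radius of 1/(1 - 29x) is 1/29.
The product f(x)*g(x) = 1/((1 - 17x)(1 - 29x)) has singularities at both 1/17 and 1/29, so its radius of convergence is the distance to the nearest one:
min(1/17, 1/29) = 1/29.

1/29


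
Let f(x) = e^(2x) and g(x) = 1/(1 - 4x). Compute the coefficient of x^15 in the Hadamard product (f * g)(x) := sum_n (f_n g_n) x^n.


Expanding: f_k = 2^k/k! (from e^(2x)) and g_k = 4^k (from 1/(1 - 4x)). So the Hadamard coefficient (f * g)_k = 2^k 4^k / k! = (8)^k / k!.
For k = 15: 8^15/15! = 35184372088832/1307674368000 = 17179869184/638512875.

17179869184/638512875


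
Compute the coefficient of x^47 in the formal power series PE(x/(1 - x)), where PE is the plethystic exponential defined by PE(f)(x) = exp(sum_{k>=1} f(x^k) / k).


For f(x) = x/(1 - x) we have
sum_{k>=1} f(x^k) / k = sum_{k>=1} (1/k) * x^k / (1 - x^k) = sum_{k, m >= 1} x^(k m) / k,
which after exponentiating simplifies to
PE(x/(1 - x)) = prod_{k>=1} 1 / (1 - x^k).
This is the generating function for the partition function p(n), so the coefficient of x^47 is p(47).
Computing p(47) by dynamic programming over parts 1, 2, ..., 47: p(47) = 124754.

124754


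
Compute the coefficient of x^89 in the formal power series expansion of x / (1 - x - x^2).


Let f(x) = sum_{k>=0} a_k x^k. Multiplying f(x) * (1 - x - x^2) = x and matching coefficients gives a_0 = 0, a_1 = 1, and a_k = a_{k-1} + a_{k-2} for k >= 2. These are the Fibonacci numbers F_k.
Iterating from F_0 = 0, F_1 = 1:
F_0=0, F_1=1, F_2=1, F_3=2, F_4=3, F_5=5, F_6=8, F_7=13, F_8=21, F_9=34, ...
F_89 = 1779979416004714189.

1779979416004714189


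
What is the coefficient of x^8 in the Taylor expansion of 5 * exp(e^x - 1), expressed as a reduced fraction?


exp(e^x - 1) = sum_{k>=0} Bell_k x^k / k!, where Bell_k is the k-th Bell number.
So the coefficient of x^8 is 5 * Bell_8 / 8!.
Computing: Bell_8 = 4140 and 8! = 40320, giving
5 * 4140/40320 = 115/224.

115/224


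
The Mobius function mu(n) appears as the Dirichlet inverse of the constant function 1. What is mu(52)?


52 has a squared prime factor, so mu(52) = 0.
Factorization reveals a repeated prime.

0


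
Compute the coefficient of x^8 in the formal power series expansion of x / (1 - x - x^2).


Let f(x) = sum_{k>=0} a_k x^k. Multiplying f(x) * (1 - x - x^2) = x and matching coefficients gives a_0 = 0, a_1 = 1, and a_k = a_{k-1} + a_{k-2} for k >= 2. These are the Fibonacci numbers F_k.
Iterating from F_0 = 0, F_1 = 1:
F_0=0, F_1=1, F_2=1, F_3=2, F_4=3, F_5=5, F_6=8, F_7=13, F_8=21
F_8 = 21.

21


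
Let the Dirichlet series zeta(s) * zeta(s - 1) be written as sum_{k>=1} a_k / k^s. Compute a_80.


Convolution gives a_k = sum_{d | k} d * 1 = sum_{d | k} d = sigma(k), the sum of positive divisors of k.
For k = 80, the divisors are 1, 2, 4, 5, 8, 10, 16, 20, 40, 80, so
sigma(80) = 1 + 2 + 4 + 5 + 8 + 10 + 16 + 20 + 40 + 80 = 186.

186


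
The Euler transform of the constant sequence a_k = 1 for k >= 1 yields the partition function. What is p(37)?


The Euler transform converts the sequence a_k = 1 into the number of integer partitions.
Using the recurrence or dynamic programming:
p(37) = 21637

21637


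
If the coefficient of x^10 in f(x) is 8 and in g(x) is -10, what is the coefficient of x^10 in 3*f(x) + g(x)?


Scalar multiplication scales coefficients: 3 * 8 = 24.
Then add the g coefficient: 24 + -10
= 14

14


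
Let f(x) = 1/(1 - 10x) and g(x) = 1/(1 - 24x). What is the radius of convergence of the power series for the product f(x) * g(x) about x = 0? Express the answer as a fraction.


The radius of 1/(1 - 10x) is 1/10 (nearest singularity at x = 1/10), and the radius of 1/(1 - 24x) is 1/24.
The product f(x)*g(x) = 1/((1 - 10x)(1 - 24x)) has singularities at both 1/10 and 1/24, so its radius of convergence is the distance to the nearest one:
min(1/10, 1/24) = 1/24.

1/24


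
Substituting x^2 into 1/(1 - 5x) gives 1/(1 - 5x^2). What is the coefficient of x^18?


The coefficient of x^(2m) in 1/(1 - 5x^2) is 5^m.
With n = 18 = 2*9, the coefficient is 5^9 = 1953125.

1953125


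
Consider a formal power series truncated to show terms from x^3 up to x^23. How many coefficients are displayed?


From x^3 to x^23 inclusive, the count is 23 - 3 + 1 = 21.

21


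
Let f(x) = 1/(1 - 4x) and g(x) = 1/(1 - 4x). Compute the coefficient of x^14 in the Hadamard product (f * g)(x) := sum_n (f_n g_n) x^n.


f has coefficients f_k = 4^k and g has coefficients g_k = 4^k, so the Hadamard product has coefficient (f*g)_k = 4^k * 4^k = 16^k.
For k = 14: 16^14 = 72057594037927936.

72057594037927936


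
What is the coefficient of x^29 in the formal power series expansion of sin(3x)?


The Maclaurin series is sin(t) = sum_{k>=0} (-1)^k t^(2k+1) / (2k+1)!, so substituting t = 3x, only odd powers of x are nonzero, with coefficient of x^(2k+1) equal to (-1)^k 3^(2k+1) / (2k+1)!.
Write 29 = 2*14 + 1, giving the coefficient (-1)^14 * 3^29 / 29! = 68630377364883/8841761993739701954543616000000 = 43046721/5545778360934203392000000.

43046721/5545778360934203392000000


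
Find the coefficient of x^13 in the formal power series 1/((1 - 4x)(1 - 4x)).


By partial fractions or Cauchy convolution:
The coefficient equals sum_{k=0}^{13} 4^k * 4^(13-k).
= 939524096

939524096


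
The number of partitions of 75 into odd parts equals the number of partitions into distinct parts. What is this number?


Computing partitions of 75 into odd parts (1, 3, 5, ...):
Using the generating function prod_{k>=0} 1/(1-x^(2k+1)),
the count is 48446

48446


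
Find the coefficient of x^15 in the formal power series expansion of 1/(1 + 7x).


Write 1/(1 + c x) = 1/(1 - (-c) x) and apply the geometric-series identity
1/(1 - y) = sum_{k>=0} y^k to get 1/(1 + c x) = sum_{k>=0} (-c)^k x^k.
So the coefficient of x^k is (-c)^k = (-1)^k * c^k.
Here c = 7 and k = 15:
(-7)^15 = -1 * 4747561509943 = -4747561509943

-4747561509943


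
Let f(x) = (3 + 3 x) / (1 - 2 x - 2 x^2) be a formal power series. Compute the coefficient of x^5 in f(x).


Write f(x) = sum_{k>=0} a_k x^k. Multiplying both sides by 1 - 2 x - 2 x^2 gives
(1 - 2 x - 2 x^2) sum_{k>=0} a_k x^k = 3 + 3 x.
Matching coefficients:
 x^0: a_0 = 3
 x^1: a_1 - 2 a_0 = 3  =>  a_1 = 2*3 + 3 = 9
 x^k (k >= 2): a_k = 2 a_{k-1} + 2 a_{k-2}.
Iterating: a_2 = 24, a_3 = 66, a_4 = 180, a_5 = 492.
So the coefficient of x^5 is 492.

492


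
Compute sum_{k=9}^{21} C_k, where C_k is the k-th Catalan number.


C_9 through C_21: 4862, 16796, 58786, 208012, 742900, 2674440, 9694845, 35357670, 129644790, 477638700, 1767263190, 6564120420, 24466267020
Sum = 4862 + 16796 + 58786 + 208012 + 742900 + 2674440 + 9694845 + 35357670 + 129644790 + 477638700 + 1767263190 + 6564120420 + 24466267020
= 33453692431

33453692431


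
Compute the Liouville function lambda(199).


The Liouville function is lambda(k) = (-1)^Omega(k), where Omega(k) counts the prime factors of k with multiplicity.
Factoring: 199 = 199, so Omega(199) = 1.
lambda(199) = (-1)^1 = -1.

-1


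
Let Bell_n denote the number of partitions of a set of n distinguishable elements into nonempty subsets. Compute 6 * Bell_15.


Bell_15 can be computed from the Bell triangle or from Dobinski's identity Bell_n = (1/e) * sum_{k>=0} k^n / k!.
Computing Bell_15 = 1382958545.
Then 6 * 1382958545 = 8297751270.

8297751270


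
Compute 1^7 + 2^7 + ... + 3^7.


This power sum has a closed form given by Faulhaber's formula
sum_{k=1}^{m} k^p = (1 / (p + 1)) * sum_{j=0}^{p} C(p + 1, j) B_j m^(p + 1 - j),
but for small m direct computation is fastest:
1 + 128 + 2187 = 2316.

2316


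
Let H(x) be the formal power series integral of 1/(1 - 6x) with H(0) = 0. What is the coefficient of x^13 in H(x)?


1/(1 - 6x) = sum_{k>=0} 6^k x^k. Integrating termwise with H(0) = 0:
H(x) = sum_{k>=0} 6^k x^(k+1) / (k+1) = sum_{m>=1} 6^(m-1) x^m / m.
For m = 13: 6^12/13 = 2176782336/13 = 2176782336/13.

2176782336/13


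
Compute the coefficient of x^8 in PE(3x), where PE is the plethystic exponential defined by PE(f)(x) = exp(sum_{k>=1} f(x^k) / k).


With f(x) = 3x, the exponent is sum_{k>=1} 3 x^k / k = 3 * (-ln(1 - x)). Exponentiating:
PE(3x) = exp(-3 ln(1 - x)) = 1/(1 - x)^3.
By the negative binomial expansion, [x^n] 1/(1 - x)^3 = C(n + 2, 2).
For n = 8: C(10, 2) = 45.

45


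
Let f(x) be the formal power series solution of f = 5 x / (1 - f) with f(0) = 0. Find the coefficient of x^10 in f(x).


Apply Lagrange inversion: f = 5 x * phi(f) with phi(t) = 1/(1 - t), so
[x^n] f = 5^n * (1/n) [t^(n-1)] phi(t)^n = 5^n * (1/n) [t^(n-1)] (1 - t)^(-n) = 5^n * (1/n) C(2n - 2, n - 1) = 5^n * C_{n-1}.
For n = 10: C_9 = C(18, 9) / 10 = 48620/10 = 4862.
With the 5^10 = 9765625 factor, the coefficient is 9765625 * 4862 = 47480468750.

47480468750


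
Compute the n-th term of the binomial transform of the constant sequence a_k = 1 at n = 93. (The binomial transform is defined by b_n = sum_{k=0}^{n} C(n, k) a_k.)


With a_k = 1 for all k, b_n = sum_{k=0}^{n} C(n, k) = 2^n by the binomial theorem.
For n = 93: 2^93 = 9903520314283042199192993792.

9903520314283042199192993792


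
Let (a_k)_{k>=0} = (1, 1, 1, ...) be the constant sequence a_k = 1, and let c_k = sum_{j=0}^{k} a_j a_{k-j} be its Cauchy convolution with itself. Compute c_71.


Since a_j = 1 for all j >= 0, the convolution sum becomes
c_k = sum_{j=0}^{k} 1 * 1 = 1 * (k + 1).
Equivalently, the generating function of (a_k) is 1/(1 - x) and its square is 1/(1 - x)^2 = sum_{k>=0} 1(k + 1) x^k.
For k = 71: 1 * 72 = 72.

72


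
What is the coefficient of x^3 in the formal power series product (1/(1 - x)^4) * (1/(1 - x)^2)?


Combine the factors: (1/(1 - x)^4) * (1/(1 - x)^2) = 1/(1 - x)^6.
Then use 1/(1 - x)^r = sum_{k>=0} C(k + r - 1, r - 1) x^k with r = 6 and k = 3:
C(8, 5) = 56.

56


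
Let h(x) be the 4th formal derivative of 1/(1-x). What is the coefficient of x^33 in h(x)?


Differentiating 4 times: d^4/dx^4 [1/(1-x)] = 4!/(1-x)^5.
The expansion 1/(1-x)^5 = sum_{k>=0} C(k+4, 4) x^k, so the coefficient of x^n in 4!/(1-x)^5 is 4! * C(n+4, 4).
For n = 33: 24 * C(37, 4) = 24 * 66045 = 1585080

1585080


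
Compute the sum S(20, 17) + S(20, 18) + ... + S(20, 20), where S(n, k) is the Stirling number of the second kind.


By definition, S(n, k) counts partitions of an n-set into exactly k nonempty blocks.
Computing row n = 20 for k = 17..20:
S(20, k): 741285, 15675, 190, 1
Sum = 757151.

757151


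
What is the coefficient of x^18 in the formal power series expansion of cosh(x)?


The Maclaurin series is cosh(t) = sum_{m>=0} t^(2m) / (2m)!, so substituting t = x, only even powers of x are nonzero, with coefficient of x^(2m) equal to 1 / (2m)!.
For x^18 the coefficient is 1/18! = 1/6402373705728000 = 1/6402373705728000.

1/6402373705728000
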